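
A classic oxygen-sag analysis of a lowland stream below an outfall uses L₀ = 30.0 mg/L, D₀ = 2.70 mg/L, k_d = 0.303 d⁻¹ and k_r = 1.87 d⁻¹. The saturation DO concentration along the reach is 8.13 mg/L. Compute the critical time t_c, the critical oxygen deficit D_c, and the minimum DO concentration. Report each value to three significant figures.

t_c ≈ 0.762 d; D_c ≈ 3.86 mg/L; min DO ≈ 4.27 mg/L

t_c = [1/(k_r−k_d)] ln[(k_r/k_d)(1 − D₀(k_r−k_d)/(k_d L₀))]
= [1/(1.87−0.303)] ln[(1.87/0.303)(1 − 2.70×1.567/(0.303×30.0))]
= (1/1.567) ln[6.172 × 0.5346] = 0.6382 × ln(3.299) = 0.6382 × 1.194 = 0.7617 d.
D_c = (k_d/k_r) L₀ e^(−k_d t_c) = (0.303/1.87) × 30.0 × e^(−0.303×0.7617) = 0.1620 × 30.0 × 0.7939 = 3.859 mg/L.
Minimum DO = C_s − D_c = 8.13 − 3.859 = 4.271 mg/L.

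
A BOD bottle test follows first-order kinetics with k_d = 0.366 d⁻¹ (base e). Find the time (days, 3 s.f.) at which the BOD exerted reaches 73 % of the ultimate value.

t ≈ 3.58 d

y/L₀ = 1 − e^(−k_d t) = 0.73 ⇒ e^(−k_d t) = 0.270
t = −ln(0.270) / 0.366 = 1.309 / 0.366 = 3.577 d.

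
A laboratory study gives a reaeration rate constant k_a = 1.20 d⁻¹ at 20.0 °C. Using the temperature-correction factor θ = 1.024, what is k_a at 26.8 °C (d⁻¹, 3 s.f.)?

k_a(T₂) = k_a(T₁) · θ^(T₂−T₁) = 1.20 × 1.024^(26.8−20.0)
= 1.20 × 1.024^6.80 = 1.20 × 1.175 = 1.410 d⁻¹.

k_a ≈ 1.41 d⁻¹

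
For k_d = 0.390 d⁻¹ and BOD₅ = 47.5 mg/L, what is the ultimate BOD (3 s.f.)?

L₀ ≈ 55.4 mg/L

BOD₅ = L₀(1 − e^(−5k_d)) ⇒ L₀ = BOD₅ / (1 − e^(−5×0.390))
= 47.5 / (1 − 0.1423) = 47.5 / 0.8577 = 55.38 mg/L.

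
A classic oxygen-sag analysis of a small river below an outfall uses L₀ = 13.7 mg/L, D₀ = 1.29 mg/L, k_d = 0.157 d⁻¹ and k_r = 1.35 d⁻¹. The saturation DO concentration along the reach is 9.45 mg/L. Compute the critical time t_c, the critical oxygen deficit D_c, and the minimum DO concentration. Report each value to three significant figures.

t_c = [1/(k_r−k_d)] ln[(k_r/k_d)(1 − D₀(k_r−k_d)/(k_d L₀))]
= [1/(1.35−0.157)] ln[(1.35/0.157)(1 − 1.29×1.193/(0.157×13.7))]
= (1/1.193) ln[8.599 × 0.2845] = 0.8382 × ln(2.446) = 0.8382 × 0.8946 = 0.7499 d.
D_c = (k_d/k_r) L₀ e^(−k_d t_c) = (0.157/1.35) × 13.7 × e^(−0.157×0.7499) = 0.1163 × 13.7 × 0.8889 = 1.416 mg/L.
Minimum DO = C_s − D_c = 9.45 − 1.416 = 8.034 mg/L.

t_c ≈ 0.750 d; D_c ≈ 1.42 mg/L; min DO ≈ 8.03 mg/L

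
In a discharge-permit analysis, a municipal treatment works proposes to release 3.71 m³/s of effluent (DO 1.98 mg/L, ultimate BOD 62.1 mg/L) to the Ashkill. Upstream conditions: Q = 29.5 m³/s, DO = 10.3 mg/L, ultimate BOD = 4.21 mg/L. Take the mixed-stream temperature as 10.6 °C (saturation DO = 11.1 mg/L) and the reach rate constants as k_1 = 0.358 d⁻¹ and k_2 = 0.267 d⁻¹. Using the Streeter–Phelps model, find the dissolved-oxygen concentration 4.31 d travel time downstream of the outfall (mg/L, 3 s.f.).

Mixed DO = (29.5×10.3 + 3.71×1.98)/(29.5+3.71) = 311.2/33.21 = 9.371 mg/L.
Mixed L₀ = (29.5×4.21 + 3.71×62.1)/(33.21) = 354.6/33.21 = 10.68 mg/L.
Initial deficit D₀ = C_s − DO₀ = 11.1 − 9.371 = 1.729 mg/L.
D(4.31) = [0.358×10.68/(0.267−0.358)](e^(−0.358×4.31) − e^(−0.267×4.31)) + 1.729 e^(−0.267×4.31)
= -42.00 × (0.2137 − 0.3164) + 1.729 × 0.3164 = 4.859 mg/L.
DO = 11.1 − 4.859 = 6.241 mg/L.

DO ≈ 6.24 mg/L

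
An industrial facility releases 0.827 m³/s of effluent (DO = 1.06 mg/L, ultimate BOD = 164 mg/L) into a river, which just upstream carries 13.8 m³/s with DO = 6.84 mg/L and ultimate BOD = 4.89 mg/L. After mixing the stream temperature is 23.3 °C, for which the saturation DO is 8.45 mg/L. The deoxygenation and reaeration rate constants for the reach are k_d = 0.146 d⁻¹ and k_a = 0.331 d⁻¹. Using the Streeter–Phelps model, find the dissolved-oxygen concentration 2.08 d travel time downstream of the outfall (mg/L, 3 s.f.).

DO ≈ 4.89 mg/L

Mixed DO = (13.8×6.84 + 0.827×1.06)/(13.8+0.827) = 95.27/14.63 = 6.513 mg/L.
Mixed L₀ = (13.8×4.89 + 0.827×164)/(14.63) = 203.1/14.63 = 13.89 mg/L.
Initial deficit D₀ = C_s − DO₀ = 8.45 − 6.513 = 1.937 mg/L.
D(2.08) = [0.146×13.89/(0.331−0.146)](e^(−0.146×2.08) − e^(−0.331×2.08)) + 1.937 e^(−0.331×2.08)
= 10.96 × (0.7381 − 0.5023) + 1.937 × 0.5023 = 3.557 mg/L.
DO = 8.45 − 3.557 = 4.893 mg/L.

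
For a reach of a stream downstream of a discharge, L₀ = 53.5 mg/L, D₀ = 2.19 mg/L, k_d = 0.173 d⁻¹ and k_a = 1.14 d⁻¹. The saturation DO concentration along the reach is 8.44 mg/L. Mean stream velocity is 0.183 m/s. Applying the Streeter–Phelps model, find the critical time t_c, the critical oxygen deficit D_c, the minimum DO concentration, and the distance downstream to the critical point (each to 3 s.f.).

At the critical point dD/dt = 0, so k_d L₀ e^(−k_d t) = k_a D. Substituting D(t) from the Streeter–Phelps equation and solving for t gives
t_c = ln[(k_a/k_d)(1 − D₀(k_a−k_d)/(k_d L₀))] / (k_a−k_d).
Here k_a−k_d = 0.9670 d⁻¹ and 1 − D₀(k_a−k_d)/(k_d L₀) = 1 − 2.19×0.9670/(0.173×53.5) = 0.7712, so
t_c = ln(6.590 × 0.7712) / 0.9670 = 1.626 / 0.9670 = 1.681 d.
D_c = (k_d/k_a) L₀ e^(−k_d t_c) = (0.173/1.14) × 53.5 × e^(−0.173×1.681) = 0.1518 × 53.5 × 0.7476 = 6.070 mg/L.
Minimum DO = C_s − D_c = 8.44 − 6.070 = 2.370 mg/L.
x_c = v t_c = 0.183 m/s × 1.681 d × 86400 s/d = 26580 m ≈ 26.6 km.

t_c ≈ 1.68 d; D_c ≈ 6.07 mg/L; min DO ≈ 2.37 mg/L; x_c ≈ 26.6 km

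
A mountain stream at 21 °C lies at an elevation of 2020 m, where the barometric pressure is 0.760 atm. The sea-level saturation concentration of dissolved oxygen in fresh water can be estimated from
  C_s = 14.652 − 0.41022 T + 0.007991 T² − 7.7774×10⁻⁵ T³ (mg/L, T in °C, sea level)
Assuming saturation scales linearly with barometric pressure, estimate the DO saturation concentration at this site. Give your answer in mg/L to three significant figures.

C_s ≈ 6.72 mg/L

At sea level: C_s = 14.652 − 0.41022×21 + 0.007991×21² − 7.7774×10⁻⁵×21³ = 8.841 mg/L.
Pressure correction: C_s' = 8.841 × 0.760 = 6.719 mg/L.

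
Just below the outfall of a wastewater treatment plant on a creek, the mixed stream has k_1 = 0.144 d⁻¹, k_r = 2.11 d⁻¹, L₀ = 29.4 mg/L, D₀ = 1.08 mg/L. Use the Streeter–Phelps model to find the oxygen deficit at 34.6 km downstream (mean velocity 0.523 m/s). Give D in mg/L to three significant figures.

Travel time t = x/v = 34.6 km / (0.523 m/s) = 34600 m / 0.523 m/s = 66160 s = 0.7657 d.
k_1 L₀/(k_r−k_1) = 0.144×29.4/(2.11−0.144) = 4.234/1.966 = 2.153 mg/L.
e^(−k_1 t) = e^(−0.144×0.7657) = 0.8956; e^(−k_r t) = e^(−2.11×0.7657) = 0.1988.
D = 2.153 × (0.8956 − 0.1988) + 1.08 × 0.1988 = 1.501 + 0.2147 = 1.715 mg/L.

D ≈ 1.72 mg/L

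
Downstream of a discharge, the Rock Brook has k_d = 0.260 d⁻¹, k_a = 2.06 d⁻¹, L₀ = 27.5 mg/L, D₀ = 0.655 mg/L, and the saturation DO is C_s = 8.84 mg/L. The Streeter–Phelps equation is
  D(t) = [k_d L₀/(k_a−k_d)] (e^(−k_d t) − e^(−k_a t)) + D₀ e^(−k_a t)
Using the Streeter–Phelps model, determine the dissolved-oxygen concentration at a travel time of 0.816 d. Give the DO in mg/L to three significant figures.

k_d L₀/(k_a−k_d) = 0.260×27.5/(2.06−0.260) = 7.150/1.800 = 3.972 mg/L.
e^(−k_d t) = e^(−0.260×0.8160) = 0.8088; e^(−k_a t) = e^(−2.06×0.8160) = 0.1862.
D = 3.972 × (0.8088 − 0.1862) + 0.655 × 0.1862 = 2.473 + 0.1220 = 2.595 mg/L.
DO = C_s − D = 8.84 − 2.595 = 6.245 mg/L.

DO ≈ 6.24 mg/L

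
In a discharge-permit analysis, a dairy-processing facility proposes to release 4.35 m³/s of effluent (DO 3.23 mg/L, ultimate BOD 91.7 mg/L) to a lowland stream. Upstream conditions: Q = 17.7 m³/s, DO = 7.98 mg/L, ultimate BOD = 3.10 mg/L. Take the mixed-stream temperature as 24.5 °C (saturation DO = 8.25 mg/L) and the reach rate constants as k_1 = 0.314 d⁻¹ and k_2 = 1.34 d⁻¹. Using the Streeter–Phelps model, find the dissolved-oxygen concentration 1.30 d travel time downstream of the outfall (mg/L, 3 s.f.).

DO ≈ 4.95 mg/L

Mixed DO = (17.7×7.98 + 4.35×3.23)/(17.7+4.35) = 155.3/22.05 = 7.043 mg/L.
Mixed L₀ = (17.7×3.10 + 4.35×91.7)/(22.05) = 453.8/22.05 = 20.58 mg/L.
Initial deficit D₀ = C_s − DO₀ = 8.25 − 7.043 = 1.207 mg/L.
D(1.30) = [0.314×20.58/(1.34−0.314)](e^(−0.314×1.30) − e^(−1.34×1.30)) + 1.207 e^(−1.34×1.30)
= 6.298 × (0.6648 − 0.1752) + 1.207 × 0.1752 = 3.295 mg/L.
DO = 8.25 − 3.295 = 4.955 mg/L.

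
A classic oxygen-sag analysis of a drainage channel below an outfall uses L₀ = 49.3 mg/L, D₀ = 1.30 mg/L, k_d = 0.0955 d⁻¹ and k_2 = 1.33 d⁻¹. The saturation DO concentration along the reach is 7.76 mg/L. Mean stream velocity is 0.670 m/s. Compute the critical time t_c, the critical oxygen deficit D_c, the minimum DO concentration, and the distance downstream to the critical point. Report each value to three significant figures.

t_c ≈ 1.80 d; D_c ≈ 2.98 mg/L; min DO ≈ 4.78 mg/L; x_c ≈ 104 km

With k_2/k_d = 13.93 and 1 − D₀(k_2−k_d)/(k_d L₀) = 0.6591,
t_c = ln(13.93 × 0.6591) / (1.33 − 0.0955) = ln(9.180) / 1.235 = 2.217/1.235 = 1.796 d.
L(t_c) = L₀ e^(−k_d t_c) = 49.3 × 0.8424 = 41.53 mg/L, and at the critical point k_2 D_c = k_d L, so D_c = (0.0955/1.33) × 41.53 = 2.982 mg/L.
Minimum DO = C_s − D_c = 7.76 − 2.982 = 4.778 mg/L.
x_c = v t_c = 0.670 m/s × 1.796 d × 86400 s/d = 104000 m ≈ 104 km.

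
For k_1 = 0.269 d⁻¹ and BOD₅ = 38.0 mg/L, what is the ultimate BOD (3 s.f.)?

L₀ ≈ 51.4 mg/L

BOD₅ = L₀(1 − e^(−5k_1)) ⇒ L₀ = BOD₅ / (1 − e^(−5×0.269))
= 38.0 / (1 − 0.2605) = 38.0 / 0.7395 = 51.39 mg/L.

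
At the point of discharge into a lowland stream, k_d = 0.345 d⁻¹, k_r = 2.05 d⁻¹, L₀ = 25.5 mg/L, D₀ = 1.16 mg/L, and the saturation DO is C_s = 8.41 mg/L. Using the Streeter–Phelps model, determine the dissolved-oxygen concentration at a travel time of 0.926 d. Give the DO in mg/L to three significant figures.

k_d L₀/(k_r−k_d) = 0.345×25.5/(2.05−0.345) = 8.797/1.705 = 5.160 mg/L.
e^(−k_d t) = e^(−0.345×0.9260) = 0.7265; e^(−k_r t) = e^(−2.05×0.9260) = 0.1498.
D = 5.160 × (0.7265 − 0.1498) + 1.16 × 0.1498 = 2.976 + 0.1738 = 3.150 mg/L.
DO = C_s − D = 8.41 − 3.150 = 5.260 mg/L.

DO ≈ 5.26 mg/L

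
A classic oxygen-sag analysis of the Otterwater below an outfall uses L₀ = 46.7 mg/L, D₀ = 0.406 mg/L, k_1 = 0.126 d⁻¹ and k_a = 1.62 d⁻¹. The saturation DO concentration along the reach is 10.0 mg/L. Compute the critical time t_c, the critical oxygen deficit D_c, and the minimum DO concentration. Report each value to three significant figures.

t_c ≈ 1.64 d; D_c ≈ 2.96 mg/L; min DO ≈ 7.04 mg/L

At the critical point dD/dt = 0, so k_1 L₀ e^(−k_1 t) = k_a D. Substituting D(t) from the Streeter–Phelps equation and solving for t gives
t_c = ln[(k_a/k_1)(1 − D₀(k_a−k_1)/(k_1 L₀))] / (k_a−k_1).
Here k_a−k_1 = 1.494 d⁻¹ and 1 − D₀(k_a−k_1)/(k_1 L₀) = 1 − 0.406×1.494/(0.126×46.7) = 0.8969, so
t_c = ln(12.86 × 0.8969) / 1.494 = 2.445 / 1.494 = 1.637 d.
D_c = (k_1/k_a) L₀ e^(−k_1 t_c) = (0.126/1.62) × 46.7 × e^(−0.126×1.637) = 0.07778 × 46.7 × 0.8137 = 2.955 mg/L.
Minimum DO = C_s − D_c = 10.0 − 2.955 = 7.045 mg/L.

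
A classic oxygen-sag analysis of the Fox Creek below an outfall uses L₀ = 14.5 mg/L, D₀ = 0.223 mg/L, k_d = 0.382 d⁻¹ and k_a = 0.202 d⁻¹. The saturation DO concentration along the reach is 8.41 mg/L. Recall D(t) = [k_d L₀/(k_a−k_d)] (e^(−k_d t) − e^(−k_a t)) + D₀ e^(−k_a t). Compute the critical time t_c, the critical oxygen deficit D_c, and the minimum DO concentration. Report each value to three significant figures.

t_c ≈ 3.50 d; D_c ≈ 7.20 mg/L; min DO ≈ 1.21 mg/L

With k_a/k_d = 0.5288 and 1 − D₀(k_a−k_d)/(k_d L₀) = 1.007,
t_c = ln(0.5288 × 1.007) / (0.202 − 0.382) = ln(0.5326) / -0.1800 = -0.6299/-0.1800 = 3.500 d.
D_c = (k_d/k_a) L₀ e^(−k_d t_c) = (0.382/0.202) × 14.5 × e^(−0.382×3.500) = 1.891 × 14.5 × 0.2627 = 7.203 mg/L.
Minimum DO = C_s − D_c = 8.41 − 7.203 = 1.207 mg/L.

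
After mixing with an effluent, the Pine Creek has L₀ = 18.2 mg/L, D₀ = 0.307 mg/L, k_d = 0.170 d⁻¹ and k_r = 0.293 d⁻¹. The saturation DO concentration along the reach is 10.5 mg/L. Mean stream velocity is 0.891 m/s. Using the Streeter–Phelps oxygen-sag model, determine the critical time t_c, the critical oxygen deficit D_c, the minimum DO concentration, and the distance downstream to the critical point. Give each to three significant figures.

At the critical point dD/dt = 0, so k_d L₀ e^(−k_d t) = k_r D. Substituting D(t) from the Streeter–Phelps equation and solving for t gives
t_c = ln[(k_r/k_d)(1 − D₀(k_r−k_d)/(k_d L₀))] / (k_r−k_d).
Here k_r−k_d = 0.1230 d⁻¹ and 1 − D₀(k_r−k_d)/(k_d L₀) = 1 − 0.307×0.1230/(0.170×18.2) = 0.9878, so
t_c = ln(1.724 × 0.9878) / 0.1230 = 0.5321 / 0.1230 = 4.326 d.
L(t_c) = L₀ e^(−k_d t_c) = 18.2 × 0.4793 = 8.723 mg/L, and at the critical point k_r D_c = k_d L, so D_c = (0.170/0.293) × 8.723 = 5.061 mg/L.
Minimum DO = C_s − D_c = 10.5 − 5.061 = 5.439 mg/L.
x_c = v t_c = 0.891 m/s × 4.326 d × 86400 s/d = 333000 m ≈ 333 km.

t_c ≈ 4.33 d; D_c ≈ 5.06 mg/L; min DO ≈ 5.44 mg/L; x_c ≈ 333 km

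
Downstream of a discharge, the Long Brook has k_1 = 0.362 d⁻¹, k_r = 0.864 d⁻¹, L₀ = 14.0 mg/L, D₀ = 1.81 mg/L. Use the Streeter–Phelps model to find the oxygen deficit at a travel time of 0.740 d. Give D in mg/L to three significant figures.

k_1 L₀/(k_r−k_1) = 0.362×14.0/(0.864−0.362) = 5.068/0.5020 = 10.10 mg/L.
e^(−k_1 t) = e^(−0.362×0.7400) = 0.7650; e^(−k_r t) = e^(−0.864×0.7400) = 0.5276.
D = 10.10 × (0.7650 − 0.5276) + 1.81 × 0.5276 = 2.396 + 0.9550 = 3.351 mg/L.

D ≈ 3.35 mg/L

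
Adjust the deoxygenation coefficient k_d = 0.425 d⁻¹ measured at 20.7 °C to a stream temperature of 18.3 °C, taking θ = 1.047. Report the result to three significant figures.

k_d ≈ 0.381 d⁻¹

k_d(T₂) = k_d(T₁) · θ^(T₂−T₁) = 0.425 × 1.047^(18.3−20.7)
= 0.425 × 1.047^-2.40 = 0.425 × 0.8956 = 0.3806 d⁻¹.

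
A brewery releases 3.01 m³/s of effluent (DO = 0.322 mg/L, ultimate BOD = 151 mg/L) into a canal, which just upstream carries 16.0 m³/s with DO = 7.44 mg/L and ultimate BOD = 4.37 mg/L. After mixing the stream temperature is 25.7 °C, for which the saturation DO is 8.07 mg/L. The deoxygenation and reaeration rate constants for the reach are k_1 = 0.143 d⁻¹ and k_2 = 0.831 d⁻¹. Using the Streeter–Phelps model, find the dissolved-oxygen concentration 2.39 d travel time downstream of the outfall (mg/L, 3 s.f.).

Mixed DO = (16.0×7.44 + 3.01×0.322)/(16.0+3.01) = 120.0/19.01 = 6.313 mg/L.
Mixed L₀ = (16.0×4.37 + 3.01×151)/(19.01) = 524.4/19.01 = 27.59 mg/L.
Initial deficit D₀ = C_s − DO₀ = 8.07 − 6.313 = 1.757 mg/L.
D(2.39) = [0.143×27.59/(0.831−0.143)](e^(−0.143×2.39) − e^(−0.831×2.39)) + 1.757 e^(−0.831×2.39)
= 5.734 × (0.7105 − 0.1372) + 1.757 × 0.1372 = 3.528 mg/L.
DO = 8.07 − 3.528 = 4.542 mg/L.

DO ≈ 4.54 mg/L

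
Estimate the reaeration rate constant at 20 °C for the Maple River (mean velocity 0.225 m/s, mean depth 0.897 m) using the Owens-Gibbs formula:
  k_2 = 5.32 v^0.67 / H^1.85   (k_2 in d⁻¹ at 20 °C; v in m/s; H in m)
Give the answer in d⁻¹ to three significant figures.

k_2 = 5.32 × 0.225^0.67 / 0.897^1.85 = 5.32 × 0.3681 / 0.8178 = 2.394 d⁻¹.

k_2 ≈ 2.39 d⁻¹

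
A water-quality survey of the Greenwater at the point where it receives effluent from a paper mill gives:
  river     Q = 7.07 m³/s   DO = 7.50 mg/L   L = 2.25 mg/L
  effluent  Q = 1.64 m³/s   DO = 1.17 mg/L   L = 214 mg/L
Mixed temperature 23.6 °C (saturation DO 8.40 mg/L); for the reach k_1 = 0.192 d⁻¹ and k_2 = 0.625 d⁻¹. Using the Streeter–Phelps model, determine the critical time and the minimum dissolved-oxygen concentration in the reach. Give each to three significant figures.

t_c ≈ 2.45 d; minimum DO ≈ 0.318 mg/L

Mixed DO = (7.07×7.50 + 1.64×1.17)/(7.07+1.64) = 54.94/8.710 = 6.308 mg/L.
Mixed L₀ = (7.07×2.25 + 1.64×214)/(8.710) = 366.9/8.710 = 42.12 mg/L.
Initial deficit D₀ = C_s − DO₀ = 8.40 − 6.308 = 2.092 mg/L.
t_c = (1/0.4330) ln[(0.625/0.192)(1 − 2.092×0.4330/(0.192×42.12))] = 2.309 × ln(2.891) = 2.451 d.
D_c = (0.192/0.625) × 42.12 × e^(−0.192×2.451) = 0.3072 × 42.12 × 0.6246 = 8.082 mg/L.
Minimum DO = 8.40 − 8.082 = 0.3183 mg/L.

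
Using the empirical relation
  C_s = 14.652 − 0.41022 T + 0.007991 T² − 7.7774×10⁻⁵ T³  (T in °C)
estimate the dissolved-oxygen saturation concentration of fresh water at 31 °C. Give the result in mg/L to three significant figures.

C_s ≈ 7.30 mg/L

C_s = 14.652 − 0.41022×31 + 0.007991×31² − 7.7774×10⁻⁵×31³ = 7.298 mg/L.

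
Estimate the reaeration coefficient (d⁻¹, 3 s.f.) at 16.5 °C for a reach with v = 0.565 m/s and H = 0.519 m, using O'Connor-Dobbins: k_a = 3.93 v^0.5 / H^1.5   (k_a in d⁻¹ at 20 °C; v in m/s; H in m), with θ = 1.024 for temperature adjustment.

k_a(20) = 3.93 × 0.565^0.5 / 0.519^1.5 = 3.93 × 0.7517 / 0.3739 = 7.901 d⁻¹.
k_a(16.5) = 7.901 × 1.024^(16.5−20) = 7.901 × 0.9203 = 7.271 d⁻¹.

k_a ≈ 7.27 d⁻¹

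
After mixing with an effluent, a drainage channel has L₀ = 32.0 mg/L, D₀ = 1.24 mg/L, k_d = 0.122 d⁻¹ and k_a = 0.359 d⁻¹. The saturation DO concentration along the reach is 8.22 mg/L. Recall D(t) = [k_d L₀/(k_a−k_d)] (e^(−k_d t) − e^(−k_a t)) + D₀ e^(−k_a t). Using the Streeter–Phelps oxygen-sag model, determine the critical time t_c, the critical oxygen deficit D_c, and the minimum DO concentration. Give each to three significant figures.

At the critical point dD/dt = 0, so k_d L₀ e^(−k_d t) = k_a D. Substituting D(t) from the Streeter–Phelps equation and solving for t gives
t_c = ln[(k_a/k_d)(1 − D₀(k_a−k_d)/(k_d L₀))] / (k_a−k_d).
Here k_a−k_d = 0.2370 d⁻¹ and 1 − D₀(k_a−k_d)/(k_d L₀) = 1 − 1.24×0.2370/(0.122×32.0) = 0.9247, so
t_c = ln(2.943 × 0.9247) / 0.2370 = 1.001 / 0.2370 = 4.224 d.
L(t_c) = L₀ e^(−k_d t_c) = 32.0 × 0.5973 = 19.11 mg/L, and at the critical point k_a D_c = k_d L, so D_c = (0.122/0.359) × 19.11 = 6.496 mg/L.
Minimum DO = C_s − D_c = 8.22 − 6.496 = 1.724 mg/L.

t_c ≈ 4.22 d; D_c ≈ 6.50 mg/L; min DO ≈ 1.72 mg/L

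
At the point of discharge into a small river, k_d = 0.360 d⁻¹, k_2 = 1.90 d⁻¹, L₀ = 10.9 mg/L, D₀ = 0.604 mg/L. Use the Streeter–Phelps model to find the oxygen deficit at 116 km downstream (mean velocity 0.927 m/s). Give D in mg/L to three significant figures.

D ≈ 1.39 mg/L

Travel time t = x/v = 116 km / (0.927 m/s) = 116000 m / 0.927 m/s = 125100 s = 1.448 d.
k_d L₀/(k_2−k_d) = 0.360×10.9/(1.90−0.360) = 3.924/1.540 = 2.548 mg/L.
e^(−k_d t) = e^(−0.360×1.448) = 0.5937; e^(−k_2 t) = e^(−1.90×1.448) = 0.06381.
D = 2.548 × (0.5937 − 0.06381) + 0.604 × 0.06381 = 1.350 + 0.03854 = 1.389 mg/L.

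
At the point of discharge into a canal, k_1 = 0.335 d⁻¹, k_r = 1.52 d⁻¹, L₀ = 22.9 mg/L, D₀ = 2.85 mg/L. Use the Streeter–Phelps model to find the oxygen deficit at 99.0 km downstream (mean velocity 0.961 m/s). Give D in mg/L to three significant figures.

Travel time t = x/v = 99.0 km / (0.961 m/s) = 99000 m / 0.961 m/s = 103000 s = 1.192 d.
k_1 L₀/(k_r−k_1) = 0.335×22.9/(1.52−0.335) = 7.671/1.185 = 6.474 mg/L.
e^(−k_1 t) = e^(−0.335×1.192) = 0.6707; e^(−k_r t) = e^(−1.52×1.192) = 0.1633.
D = 6.474 × (0.6707 − 0.1633) + 2.85 × 0.1633 = 3.285 + 0.4653 = 3.750 mg/L.

D ≈ 3.75 mg/L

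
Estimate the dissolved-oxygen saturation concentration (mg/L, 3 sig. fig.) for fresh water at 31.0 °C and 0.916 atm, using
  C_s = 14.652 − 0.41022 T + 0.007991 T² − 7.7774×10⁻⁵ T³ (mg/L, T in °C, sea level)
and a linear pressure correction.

C_s ≈ 6.68 mg/L

At sea level: C_s = 14.652 − 0.41022×31.0 + 0.007991×31.0² − 7.7774×10⁻⁵×31.0³ = 7.298 mg/L.
Pressure correction: C_s' = 7.298 × 0.916 = 6.685 mg/L.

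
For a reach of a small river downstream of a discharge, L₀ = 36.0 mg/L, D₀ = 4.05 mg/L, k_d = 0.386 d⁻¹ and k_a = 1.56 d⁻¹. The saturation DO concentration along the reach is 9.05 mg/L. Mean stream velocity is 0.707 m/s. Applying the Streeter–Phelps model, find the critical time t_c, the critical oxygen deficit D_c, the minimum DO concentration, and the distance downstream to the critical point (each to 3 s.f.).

t_c ≈ 0.833 d; D_c ≈ 6.46 mg/L; min DO ≈ 2.59 mg/L; x_c ≈ 50.9 km

At the critical point dD/dt = 0, so k_d L₀ e^(−k_d t) = k_a D. Substituting D(t) from the Streeter–Phelps equation and solving for t gives
t_c = ln[(k_a/k_d)(1 − D₀(k_a−k_d)/(k_d L₀))] / (k_a−k_d).
Here k_a−k_d = 1.174 d⁻¹ and 1 − D₀(k_a−k_d)/(k_d L₀) = 1 − 4.05×1.174/(0.386×36.0) = 0.6578, so
t_c = ln(4.041 × 0.6578) / 1.174 = 0.9778 / 1.174 = 0.8329 d.
D_c = (k_d/k_a) L₀ e^(−k_d t_c) = (0.386/1.56) × 36.0 × e^(−0.386×0.8329) = 0.2474 × 36.0 × 0.7251 = 6.459 mg/L.
Minimum DO = C_s − D_c = 9.05 − 6.459 = 2.591 mg/L.
x_c = v t_c = 0.707 m/s × 0.8329 d × 86400 s/d = 50880 m ≈ 50.9 km.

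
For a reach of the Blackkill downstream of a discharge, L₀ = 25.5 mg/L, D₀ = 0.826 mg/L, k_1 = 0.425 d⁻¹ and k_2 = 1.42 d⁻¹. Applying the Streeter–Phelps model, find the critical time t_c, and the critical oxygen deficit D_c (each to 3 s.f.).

With k_2/k_1 = 3.341 and 1 − D₀(k_2−k_1)/(k_1 L₀) = 0.9242,
t_c = ln(3.341 × 0.9242) / (1.42 − 0.425) = ln(3.088) / 0.9950 = 1.127/0.9950 = 1.133 d.
D_c = (k_1/k_2) L₀ e^(−k_1 t_c) = (0.425/1.42) × 25.5 × e^(−0.425×1.133) = 0.2993 × 25.5 × 0.6178 = 4.715 mg/L.

t_c ≈ 1.13 d; D_c ≈ 4.72 mg/L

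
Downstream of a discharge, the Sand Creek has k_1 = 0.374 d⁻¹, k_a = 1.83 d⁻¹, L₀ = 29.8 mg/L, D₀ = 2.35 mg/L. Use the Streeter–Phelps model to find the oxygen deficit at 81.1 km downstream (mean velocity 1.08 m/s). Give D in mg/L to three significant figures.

Travel time t = x/v = 81.1 km / (1.08 m/s) = 81100 m / 1.08 m/s = 75090 s = 0.8691 d.
k_1 L₀/(k_a−k_1) = 0.374×29.8/(1.83−0.374) = 11.15/1.456 = 7.655 mg/L.
e^(−k_1 t) = e^(−0.374×0.8691) = 0.7225; e^(−k_a t) = e^(−1.83×0.8691) = 0.2038.
D = 7.655 × (0.7225 − 0.2038) + 2.35 × 0.2038 = 3.970 + 0.4790 = 4.449 mg/L.

D ≈ 4.45 mg/L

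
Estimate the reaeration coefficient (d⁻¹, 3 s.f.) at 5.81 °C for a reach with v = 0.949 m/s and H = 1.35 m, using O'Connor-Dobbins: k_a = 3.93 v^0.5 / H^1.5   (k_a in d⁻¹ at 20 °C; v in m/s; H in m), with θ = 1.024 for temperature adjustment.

k_a ≈ 1.74 d⁻¹

k_a(20) = 3.93 × 0.949^0.5 / 1.35^1.5 = 3.93 × 0.9742 / 1.569 = 2.441 d⁻¹.
k_a(5.81) = 2.441 × 1.024^(5.81−20) = 2.441 × 0.7142 = 1.743 d⁻¹.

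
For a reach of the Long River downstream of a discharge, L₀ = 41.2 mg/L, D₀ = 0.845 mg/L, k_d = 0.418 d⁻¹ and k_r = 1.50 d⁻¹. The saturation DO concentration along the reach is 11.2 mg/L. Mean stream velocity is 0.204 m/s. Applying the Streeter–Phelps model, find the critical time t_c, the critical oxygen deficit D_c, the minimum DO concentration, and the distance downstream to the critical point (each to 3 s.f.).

t_c = [1/(k_r−k_d)] ln[(k_r/k_d)(1 − D₀(k_r−k_d)/(k_d L₀))]
= [1/(1.50−0.418)] ln[(1.50/0.418)(1 − 0.845×1.082/(0.418×41.2))]
= (1/1.082) ln[3.589 × 0.9469] = 0.9242 × ln(3.398) = 0.9242 × 1.223 = 1.130 d.
L(t_c) = L₀ e^(−k_d t_c) = 41.2 × 0.6234 = 25.68 mg/L, and at the critical point k_r D_c = k_d L, so D_c = (0.418/1.50) × 25.68 = 7.157 mg/L.
Minimum DO = C_s − D_c = 11.2 − 7.157 = 4.043 mg/L.
x_c = v t_c = 0.204 m/s × 1.130 d × 86400 s/d = 19930 m ≈ 19.9 km.

t_c ≈ 1.13 d; D_c ≈ 7.16 mg/L; min DO ≈ 4.04 mg/L; x_c ≈ 19.9 km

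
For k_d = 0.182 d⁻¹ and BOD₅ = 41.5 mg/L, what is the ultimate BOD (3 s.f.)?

BOD₅ = L₀(1 − e^(−5k_d)) ⇒ L₀ = BOD₅ / (1 − e^(−5×0.182))
= 41.5 / (1 − 0.4025) = 41.5 / 0.5975 = 69.46 mg/L.

L₀ ≈ 69.5 mg/L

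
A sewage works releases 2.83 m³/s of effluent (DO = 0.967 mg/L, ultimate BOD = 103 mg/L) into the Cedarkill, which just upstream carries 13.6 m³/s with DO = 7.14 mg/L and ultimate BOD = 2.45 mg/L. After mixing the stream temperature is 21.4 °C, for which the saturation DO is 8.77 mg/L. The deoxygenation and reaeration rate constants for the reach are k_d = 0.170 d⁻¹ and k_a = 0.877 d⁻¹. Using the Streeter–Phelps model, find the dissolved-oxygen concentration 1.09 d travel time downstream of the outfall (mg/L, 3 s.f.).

Mixed DO = (13.6×7.14 + 2.83×0.967)/(13.6+2.83) = 99.84/16.43 = 6.077 mg/L.
Mixed L₀ = (13.6×2.45 + 2.83×103)/(16.43) = 324.8/16.43 = 19.77 mg/L.
Initial deficit D₀ = C_s − DO₀ = 8.77 − 6.077 = 2.693 mg/L.
D(1.09) = [0.170×19.77/(0.877−0.170)](e^(−0.170×1.09) − e^(−0.877×1.09)) + 2.693 e^(−0.877×1.09)
= 4.754 × (0.8309 − 0.3845) + 2.693 × 0.3845 = 3.157 mg/L.
DO = 8.77 − 3.157 = 5.613 mg/L.

DO ≈ 5.61 mg/L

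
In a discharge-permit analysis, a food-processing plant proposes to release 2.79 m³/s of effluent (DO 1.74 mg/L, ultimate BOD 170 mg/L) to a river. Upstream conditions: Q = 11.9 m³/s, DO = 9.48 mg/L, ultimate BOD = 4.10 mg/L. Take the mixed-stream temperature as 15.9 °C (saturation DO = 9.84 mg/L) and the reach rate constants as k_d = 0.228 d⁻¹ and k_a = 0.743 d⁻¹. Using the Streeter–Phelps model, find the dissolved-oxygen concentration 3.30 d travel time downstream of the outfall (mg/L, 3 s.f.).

DO ≈ 3.61 mg/L

Mixed DO = (11.9×9.48 + 2.79×1.74)/(11.9+2.79) = 117.7/14.69 = 8.010 mg/L.
Mixed L₀ = (11.9×4.10 + 2.79×170)/(14.69) = 523.1/14.69 = 35.61 mg/L.
Initial deficit D₀ = C_s − DO₀ = 9.84 − 8.010 = 1.830 mg/L.
D(3.30) = [0.228×35.61/(0.743−0.228)](e^(−0.228×3.30) − e^(−0.743×3.30)) + 1.830 e^(−0.743×3.30)
= 15.76 × (0.4712 − 0.08613) + 1.830 × 0.08613 = 6.229 mg/L.
DO = 9.84 − 6.229 = 3.611 mg/L.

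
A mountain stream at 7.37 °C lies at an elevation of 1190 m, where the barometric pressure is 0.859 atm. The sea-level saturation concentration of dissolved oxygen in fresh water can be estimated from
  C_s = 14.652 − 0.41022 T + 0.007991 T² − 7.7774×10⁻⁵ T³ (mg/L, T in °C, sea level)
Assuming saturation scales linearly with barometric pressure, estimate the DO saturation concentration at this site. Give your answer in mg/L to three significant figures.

C_s ≈ 10.3 mg/L

At sea level: C_s = 14.652 − 0.41022×7.37 + 0.007991×7.37² − 7.7774×10⁻⁵×7.37³ = 12.03 mg/L.
Pressure correction: C_s' = 12.03 × 0.859 = 10.34 mg/L.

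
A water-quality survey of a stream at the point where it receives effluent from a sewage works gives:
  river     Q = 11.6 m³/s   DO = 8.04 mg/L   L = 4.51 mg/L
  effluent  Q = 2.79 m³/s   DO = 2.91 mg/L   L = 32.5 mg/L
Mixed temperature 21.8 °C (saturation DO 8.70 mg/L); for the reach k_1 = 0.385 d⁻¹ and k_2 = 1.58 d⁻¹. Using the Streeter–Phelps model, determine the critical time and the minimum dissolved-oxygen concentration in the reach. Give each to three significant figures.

Mixed DO = (11.6×8.04 + 2.79×2.91)/(11.6+2.79) = 101.4/14.39 = 7.045 mg/L.
Mixed L₀ = (11.6×4.51 + 2.79×32.5)/(14.39) = 143.0/14.39 = 9.937 mg/L.
Initial deficit D₀ = C_s − DO₀ = 8.70 − 7.045 = 1.655 mg/L.
t_c = (1/1.195) ln[(1.58/0.385)(1 − 1.655×1.195/(0.385×9.937))] = 0.8368 × ln(1.983) = 0.5728 d.
D_c = (0.385/1.58) × 9.937 × e^(−0.385×0.5728) = 0.2437 × 9.937 × 0.8021 = 1.942 mg/L.
Minimum DO = 8.70 − 1.942 = 6.758 mg/L.

t_c ≈ 0.573 d; minimum DO ≈ 6.76 mg/L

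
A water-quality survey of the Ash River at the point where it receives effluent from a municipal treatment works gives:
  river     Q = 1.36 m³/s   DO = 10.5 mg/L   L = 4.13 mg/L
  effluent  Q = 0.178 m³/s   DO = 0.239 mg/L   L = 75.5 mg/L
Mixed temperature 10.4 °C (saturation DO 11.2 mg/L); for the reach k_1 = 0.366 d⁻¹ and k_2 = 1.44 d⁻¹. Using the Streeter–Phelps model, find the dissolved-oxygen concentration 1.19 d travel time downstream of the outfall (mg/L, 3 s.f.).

DO ≈ 8.89 mg/L

Mixed DO = (1.36×10.5 + 0.178×0.239)/(1.36+0.178) = 14.32/1.538 = 9.312 mg/L.
Mixed L₀ = (1.36×4.13 + 0.178×75.5)/(1.538) = 19.06/1.538 = 12.39 mg/L.
Initial deficit D₀ = C_s − DO₀ = 11.2 − 9.312 = 1.888 mg/L.
D(1.19) = [0.366×12.39/(1.44−0.366)](e^(−0.366×1.19) − e^(−1.44×1.19)) + 1.888 e^(−1.44×1.19)
= 4.222 × (0.6469 − 0.1802) + 1.888 × 0.1802 = 2.311 mg/L.
DO = 11.2 − 2.311 = 8.889 mg/L.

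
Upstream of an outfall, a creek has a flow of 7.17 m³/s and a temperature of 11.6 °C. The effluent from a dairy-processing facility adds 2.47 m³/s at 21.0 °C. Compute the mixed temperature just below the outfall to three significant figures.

Flow-weighted mixing: C = (Q_r C_r + Q_w C_w)/(Q_r + Q_w)
= (7.17×11.6 + 2.47×21.0)/(7.17 + 2.47) = 135.0/9.640 = 14.01 °C.

14.0 °C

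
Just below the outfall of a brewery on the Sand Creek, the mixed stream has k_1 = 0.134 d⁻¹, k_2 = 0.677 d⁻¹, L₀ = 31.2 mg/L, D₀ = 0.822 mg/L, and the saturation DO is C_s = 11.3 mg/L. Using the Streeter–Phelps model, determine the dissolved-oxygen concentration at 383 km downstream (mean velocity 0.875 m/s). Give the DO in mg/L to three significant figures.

DO ≈ 7.62 mg/L

Travel time t = x/v = 383 km / (0.875 m/s) = 383000 m / 0.875 m/s = 437700 s = 5.066 d.
k_1 L₀/(k_2−k_1) = 0.134×31.2/(0.677−0.134) = 4.181/0.5430 = 7.699 mg/L.
e^(−k_1 t) = e^(−0.134×5.066) = 0.5072; e^(−k_2 t) = e^(−0.677×5.066) = 0.03239.
D = 7.699 × (0.5072 − 0.03239) + 0.822 × 0.03239 = 3.656 + 0.02663 = 3.682 mg/L.
DO = C_s − D = 11.3 − 3.682 = 7.618 mg/L.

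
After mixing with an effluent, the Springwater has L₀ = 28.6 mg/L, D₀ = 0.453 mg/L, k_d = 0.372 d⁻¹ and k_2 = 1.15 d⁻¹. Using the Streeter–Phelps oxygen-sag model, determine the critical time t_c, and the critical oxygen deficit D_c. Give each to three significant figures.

At the critical point dD/dt = 0, so k_d L₀ e^(−k_d t) = k_2 D. Substituting D(t) from the Streeter–Phelps equation and solving for t gives
t_c = ln[(k_2/k_d)(1 − D₀(k_2−k_d)/(k_d L₀))] / (k_2−k_d).
Here k_2−k_d = 0.7780 d⁻¹ and 1 − D₀(k_2−k_d)/(k_d L₀) = 1 − 0.453×0.7780/(0.372×28.6) = 0.9669, so
t_c = ln(3.091 × 0.9669) / 0.7780 = 1.095 / 0.7780 = 1.407 d.
L(t_c) = L₀ e^(−k_d t_c) = 28.6 × 0.5924 = 16.94 mg/L, and at the critical point k_2 D_c = k_d L, so D_c = (0.372/1.15) × 16.94 = 5.481 mg/L.

t_c ≈ 1.41 d; D_c ≈ 5.48 mg/L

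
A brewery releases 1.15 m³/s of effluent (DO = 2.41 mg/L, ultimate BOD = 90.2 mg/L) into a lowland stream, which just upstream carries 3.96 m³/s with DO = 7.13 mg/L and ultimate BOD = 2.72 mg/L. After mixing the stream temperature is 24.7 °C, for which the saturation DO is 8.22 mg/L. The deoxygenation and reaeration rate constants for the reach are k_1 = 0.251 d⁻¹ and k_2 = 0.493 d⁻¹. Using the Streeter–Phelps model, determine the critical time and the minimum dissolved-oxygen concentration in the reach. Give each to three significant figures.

t_c ≈ 2.39 d; minimum DO ≈ 1.96 mg/L

Mixed DO = (3.96×7.13 + 1.15×2.41)/(3.96+1.15) = 31.01/5.110 = 6.068 mg/L.
Mixed L₀ = (3.96×2.72 + 1.15×90.2)/(5.110) = 114.5/5.110 = 22.41 mg/L.
Initial deficit D₀ = C_s − DO₀ = 8.22 − 6.068 = 2.152 mg/L.
t_c = (1/0.2420) ln[(0.493/0.251)(1 − 2.152×0.2420/(0.251×22.41))] = 4.132 × ln(1.782) = 2.388 d.
D_c = (0.251/0.493) × 22.41 × e^(−0.251×2.388) = 0.5091 × 22.41 × 0.5492 = 6.265 mg/L.
Minimum DO = 8.22 − 6.265 = 1.955 mg/L.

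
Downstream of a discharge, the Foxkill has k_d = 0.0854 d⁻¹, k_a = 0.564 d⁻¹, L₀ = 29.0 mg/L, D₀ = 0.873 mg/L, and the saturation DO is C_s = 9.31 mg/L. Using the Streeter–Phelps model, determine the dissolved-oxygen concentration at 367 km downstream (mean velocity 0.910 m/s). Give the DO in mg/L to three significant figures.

DO ≈ 6.15 mg/L

Travel time t = x/v = 367 km / (0.910 m/s) = 367000 m / 0.910 m/s = 403300 s = 4.668 d.
k_d L₀/(k_a−k_d) = 0.0854×29.0/(0.564−0.0854) = 2.477/0.4786 = 5.175 mg/L.
e^(−k_d t) = e^(−0.0854×4.668) = 0.6712; e^(−k_a t) = e^(−0.564×4.668) = 0.07189.
D = 5.175 × (0.6712 − 0.07189) + 0.873 × 0.07189 = 3.101 + 0.06276 = 3.164 mg/L.
DO = C_s − D = 9.31 − 3.164 = 6.146 mg/L.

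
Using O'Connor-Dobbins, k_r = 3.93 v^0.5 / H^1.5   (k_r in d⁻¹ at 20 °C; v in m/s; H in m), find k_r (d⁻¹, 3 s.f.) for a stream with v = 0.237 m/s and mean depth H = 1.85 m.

k_r ≈ 0.760 d⁻¹

k_r = 3.93 × 0.237^0.5 / 1.85^1.5 = 3.93 × 0.4868 / 2.516 = 0.7603 d⁻¹.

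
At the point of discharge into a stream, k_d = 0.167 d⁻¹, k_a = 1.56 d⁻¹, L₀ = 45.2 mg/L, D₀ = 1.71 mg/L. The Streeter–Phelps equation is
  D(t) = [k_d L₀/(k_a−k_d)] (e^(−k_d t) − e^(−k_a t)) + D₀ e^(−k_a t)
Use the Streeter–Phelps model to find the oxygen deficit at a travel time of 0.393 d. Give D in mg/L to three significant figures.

D ≈ 3.07 mg/L

k_d L₀/(k_a−k_d) = 0.167×45.2/(1.56−0.167) = 7.548/1.393 = 5.419 mg/L.
e^(−k_d t) = e^(−0.167×0.3930) = 0.9365; e^(−k_a t) = e^(−1.56×0.3930) = 0.5417.
D = 5.419 × (0.9365 − 0.5417) + 1.71 × 0.5417 = 2.139 + 0.9263 = 3.066 mg/L.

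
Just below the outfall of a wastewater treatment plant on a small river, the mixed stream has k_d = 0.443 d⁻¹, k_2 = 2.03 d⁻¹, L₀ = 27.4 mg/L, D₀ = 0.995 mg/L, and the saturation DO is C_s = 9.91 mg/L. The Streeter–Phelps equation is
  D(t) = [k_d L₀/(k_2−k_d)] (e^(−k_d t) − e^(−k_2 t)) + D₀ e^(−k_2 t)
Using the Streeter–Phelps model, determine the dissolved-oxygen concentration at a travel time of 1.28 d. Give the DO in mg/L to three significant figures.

DO ≈ 6.07 mg/L

k_d L₀/(k_2−k_d) = 0.443×27.4/(2.03−0.443) = 12.14/1.587 = 7.649 mg/L.
e^(−k_d t) = e^(−0.443×1.280) = 0.5672; e^(−k_2 t) = e^(−2.03×1.280) = 0.07439.
D = 7.649 × (0.5672 − 0.07439) + 0.995 × 0.07439 = 3.769 + 0.07402 = 3.843 mg/L.
DO = C_s − D = 9.91 − 3.843 = 6.067 mg/L.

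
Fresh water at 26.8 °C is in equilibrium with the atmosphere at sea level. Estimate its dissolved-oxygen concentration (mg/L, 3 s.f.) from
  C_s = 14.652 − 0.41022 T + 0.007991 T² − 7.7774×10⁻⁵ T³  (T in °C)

C_s = 14.652 − 0.41022×26.8 + 0.007991×26.8² − 7.7774×10⁻⁵×26.8³ = 7.901 mg/L.

C_s ≈ 7.90 mg/L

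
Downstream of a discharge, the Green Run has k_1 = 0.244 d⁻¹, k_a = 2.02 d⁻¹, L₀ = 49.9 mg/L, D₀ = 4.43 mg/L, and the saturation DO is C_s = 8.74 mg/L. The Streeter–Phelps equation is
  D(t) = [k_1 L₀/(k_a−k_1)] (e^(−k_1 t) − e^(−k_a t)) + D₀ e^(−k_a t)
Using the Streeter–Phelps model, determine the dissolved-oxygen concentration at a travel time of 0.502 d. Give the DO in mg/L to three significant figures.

k_1 L₀/(k_a−k_1) = 0.244×49.9/(2.02−0.244) = 12.18/1.776 = 6.856 mg/L.
e^(−k_1 t) = e^(−0.244×0.5020) = 0.8847; e^(−k_a t) = e^(−2.02×0.5020) = 0.3628.
D = 6.856 × (0.8847 − 0.3628) + 4.43 × 0.3628 = 3.578 + 1.607 = 5.185 mg/L.
DO = C_s − D = 8.74 − 5.185 = 3.555 mg/L.

DO ≈ 3.55 mg/L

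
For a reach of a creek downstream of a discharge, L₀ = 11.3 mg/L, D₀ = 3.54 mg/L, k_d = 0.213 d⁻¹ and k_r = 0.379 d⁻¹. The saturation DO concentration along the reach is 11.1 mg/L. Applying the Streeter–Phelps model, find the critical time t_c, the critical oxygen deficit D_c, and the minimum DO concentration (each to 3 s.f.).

With k_r/k_d = 1.779 and 1 − D₀(k_r−k_d)/(k_d L₀) = 0.7559,
t_c = ln(1.779 × 0.7559) / (0.379 − 0.213) = ln(1.345) / 0.1660 = 0.2963/0.1660 = 1.785 d.
D_c = (k_d/k_r) L₀ e^(−k_d t_c) = (0.213/0.379) × 11.3 × e^(−0.213×1.785) = 0.5620 × 11.3 × 0.6837 = 4.342 mg/L.
Minimum DO = C_s − D_c = 11.1 − 4.342 = 6.758 mg/L.

t_c ≈ 1.79 d; D_c ≈ 4.34 mg/L; min DO ≈ 6.76 mg/L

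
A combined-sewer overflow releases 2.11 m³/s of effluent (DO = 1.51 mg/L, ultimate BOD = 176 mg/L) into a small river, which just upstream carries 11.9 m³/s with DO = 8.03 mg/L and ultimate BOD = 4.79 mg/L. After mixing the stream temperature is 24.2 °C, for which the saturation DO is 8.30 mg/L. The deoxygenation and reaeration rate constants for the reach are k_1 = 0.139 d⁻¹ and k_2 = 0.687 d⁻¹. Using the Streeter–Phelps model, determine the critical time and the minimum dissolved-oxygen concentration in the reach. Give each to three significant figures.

t_c ≈ 2.59 d; minimum DO ≈ 3.99 mg/L

Mixed DO = (11.9×8.03 + 2.11×1.51)/(11.9+2.11) = 98.74/14.01 = 7.048 mg/L.
Mixed L₀ = (11.9×4.79 + 2.11×176)/(14.01) = 428.4/14.01 = 30.58 mg/L.
Initial deficit D₀ = C_s − DO₀ = 8.30 − 7.048 = 1.252 mg/L.
t_c = (1/0.5480) ln[(0.687/0.139)(1 − 1.252×0.5480/(0.139×30.58))] = 1.825 × ln(4.145) = 2.595 d.
D_c = (0.139/0.687) × 30.58 × e^(−0.139×2.595) = 0.2023 × 30.58 × 0.6972 = 4.313 mg/L.
Minimum DO = 8.30 − 4.313 = 3.987 mg/L.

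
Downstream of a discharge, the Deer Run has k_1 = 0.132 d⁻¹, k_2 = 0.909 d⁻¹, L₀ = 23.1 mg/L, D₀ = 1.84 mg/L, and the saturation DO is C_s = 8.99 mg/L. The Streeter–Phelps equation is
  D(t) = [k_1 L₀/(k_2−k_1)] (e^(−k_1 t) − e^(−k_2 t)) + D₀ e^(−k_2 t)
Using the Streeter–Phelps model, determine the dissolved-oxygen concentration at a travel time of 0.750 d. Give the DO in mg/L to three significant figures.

k_1 L₀/(k_2−k_1) = 0.132×23.1/(0.909−0.132) = 3.049/0.7770 = 3.924 mg/L.
e^(−k_1 t) = e^(−0.132×0.7500) = 0.9057; e^(−k_2 t) = e^(−0.909×0.7500) = 0.5057.
D = 3.924 × (0.9057 − 0.5057) + 1.84 × 0.5057 = 1.570 + 0.9305 = 2.500 mg/L.
DO = C_s − D = 8.99 − 2.500 = 6.490 mg/L.

DO ≈ 6.49 mg/L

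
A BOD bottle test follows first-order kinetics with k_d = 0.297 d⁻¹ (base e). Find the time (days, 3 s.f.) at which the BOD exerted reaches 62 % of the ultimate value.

t ≈ 3.26 d

y/L₀ = 1 − e^(−k_d t) = 0.62 ⇒ e^(−k_d t) = 0.380
t = −ln(0.380) / 0.297 = 0.9676 / 0.297 = 3.258 d.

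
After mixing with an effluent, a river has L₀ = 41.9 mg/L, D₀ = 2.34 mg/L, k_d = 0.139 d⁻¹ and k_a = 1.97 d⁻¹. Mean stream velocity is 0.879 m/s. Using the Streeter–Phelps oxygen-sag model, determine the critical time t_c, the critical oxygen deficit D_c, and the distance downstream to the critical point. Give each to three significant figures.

With k_a/k_d = 14.17 and 1 − D₀(k_a−k_d)/(k_d L₀) = 0.2643,
t_c = ln(14.17 × 0.2643) / (1.97 − 0.139) = ln(3.746) / 1.831 = 1.321/1.831 = 0.7214 d.
L(t_c) = L₀ e^(−k_d t_c) = 41.9 × 0.9046 = 37.90 mg/L, and at the critical point k_a D_c = k_d L, so D_c = (0.139/1.97) × 37.90 = 2.674 mg/L.
x_c = v t_c = 0.879 m/s × 0.7214 d × 86400 s/d = 54780 m ≈ 54.8 km.

t_c ≈ 0.721 d; D_c ≈ 2.67 mg/L; x_c ≈ 54.8 km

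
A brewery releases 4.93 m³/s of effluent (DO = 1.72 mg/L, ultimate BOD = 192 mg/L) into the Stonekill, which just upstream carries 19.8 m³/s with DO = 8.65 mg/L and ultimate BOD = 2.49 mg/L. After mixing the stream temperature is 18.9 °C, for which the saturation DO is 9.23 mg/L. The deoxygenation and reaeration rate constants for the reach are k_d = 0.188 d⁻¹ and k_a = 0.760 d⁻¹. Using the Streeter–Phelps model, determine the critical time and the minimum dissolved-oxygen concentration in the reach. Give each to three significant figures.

t_c ≈ 2.16 d; minimum DO ≈ 2.60 mg/L

Mixed DO = (19.8×8.65 + 4.93×1.72)/(19.8+4.93) = 179.7/24.73 = 7.268 mg/L.
Mixed L₀ = (19.8×2.49 + 4.93×192)/(24.73) = 995.9/24.73 = 40.27 mg/L.
Initial deficit D₀ = C_s − DO₀ = 9.23 − 7.268 = 1.962 mg/L.
t_c = (1/0.5720) ln[(0.760/0.188)(1 − 1.962×0.5720/(0.188×40.27))] = 1.748 × ln(3.443) = 2.162 d.
D_c = (0.188/0.760) × 40.27 × e^(−0.188×2.162) = 0.2474 × 40.27 × 0.6660 = 6.635 mg/L.
Minimum DO = 9.23 − 6.635 = 2.595 mg/L.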